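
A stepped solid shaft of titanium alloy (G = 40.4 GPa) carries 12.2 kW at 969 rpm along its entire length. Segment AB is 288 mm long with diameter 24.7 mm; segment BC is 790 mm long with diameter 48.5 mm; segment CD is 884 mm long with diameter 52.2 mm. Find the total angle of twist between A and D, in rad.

ω = 2π·969/60 = 101.5 rad/s, so T = P/ω = 12.2×10³ / 101.5 = 120.2 N·m.
J_AB = π(0.0247)⁴/32 = 3.65×10^-8 m⁴; J_BC = π(0.0485)⁴/32 = 5.43×10^-7 m⁴; J_CD = π(0.0522)⁴/32 = 7.29×10^-7 m⁴.
θ = (T/G)·Σ L_i/J_i = (120.2/40.4×10⁹)·(0.288/3.65×10^-8 + 0.790/5.43×10^-7 + 0.884/7.29×10^-7) = 0.03139 rad.

0.0314 rad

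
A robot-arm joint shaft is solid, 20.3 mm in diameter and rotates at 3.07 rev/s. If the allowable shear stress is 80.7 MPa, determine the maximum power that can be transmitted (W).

2560 W

J = πd⁴/32 = π(0.0203)⁴/32 = 1.667×10^-8 m⁴.
T_max = τ_allow·J/r = 8.07×10^7 × 1.667×10^-8 / 0.0102 = 132.6 N·m.
ω = 2π·3.07 = 19.29 rad/s, so P_max = T_max·ω = 2557 W.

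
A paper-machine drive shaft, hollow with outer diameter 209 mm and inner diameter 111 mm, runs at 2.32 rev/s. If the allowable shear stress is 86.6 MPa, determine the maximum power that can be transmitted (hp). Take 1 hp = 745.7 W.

J = π(d_o⁴ − d_i⁴)/32 = π(0.209⁴ − 0.111⁴)/32 = 1.724×10^-4 m⁴.
T_max = τ_allow·J/r = 8.66×10^7 × 1.724×10^-4 / 0.104 = 142900 N·m.
ω = 2π·2.32 = 14.58 rad/s, so P_max = T_max·ω = 2.083×10^6 W.

2790 hp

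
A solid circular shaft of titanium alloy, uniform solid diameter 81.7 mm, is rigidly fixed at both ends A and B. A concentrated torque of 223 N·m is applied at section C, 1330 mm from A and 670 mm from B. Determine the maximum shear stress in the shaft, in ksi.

With uniform GJ and both ends fixed, compatibility θ_AC = θ_CB gives T_A·a = T_B·b, together with T_A + T_B = T₀.
T_A = T₀·b/(a+b) = 223.0·670/2000 = 74.70 N·m; T_B = 148.3 N·m.
τ in each portion: τ_AC = 6.98×10^5 Pa, τ_CB = 1.38×10^6 Pa; maximum is in CB.
τ_max = T_CB·r/J = 148.3·0.0409/4.37×10^-6 = 1.385×10^6 Pa.

0.201 ksi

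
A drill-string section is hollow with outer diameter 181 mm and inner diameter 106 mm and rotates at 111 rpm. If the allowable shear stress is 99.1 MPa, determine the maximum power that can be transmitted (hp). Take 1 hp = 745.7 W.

J = π(d_o⁴ − d_i⁴)/32 = π(0.181⁴ − 0.106⁴)/32 = 9.297×10^-5 m⁴.
T_max = τ_allow·J/r = 9.91×10^7 × 9.297×10^-5 / 0.0905 = 101800 N·m.
ω = 2π·111/60 = 11.62 rad/s, so P_max = T_max·ω = 1.183×10^6 W.

1590 hp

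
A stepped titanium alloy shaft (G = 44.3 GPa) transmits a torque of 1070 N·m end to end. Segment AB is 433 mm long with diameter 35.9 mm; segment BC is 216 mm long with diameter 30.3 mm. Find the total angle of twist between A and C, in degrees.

J_AB = π(0.0359)⁴/32 = 1.63×10^-7 m⁴; J_BC = π(0.0303)⁴/32 = 8.28×10^-8 m⁴.
θ = (T/G)·Σ L_i/J_i = (1070/44.3×10⁹)·(0.433/1.63×10^-7 + 0.216/8.28×10^-8) = 0.1272 rad.

7.29°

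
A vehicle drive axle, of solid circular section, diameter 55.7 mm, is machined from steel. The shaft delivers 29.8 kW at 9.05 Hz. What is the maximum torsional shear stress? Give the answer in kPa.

ω = 2π·9.05 = 56.86 rad/s, so T = P/ω = 29.8×10³ / 56.86 = 524.1 N·m.
J = πd⁴/32 = π(0.0557)⁴/32 = 9.450×10^-7 m⁴.
τ_max = T·r/J = 524.1 × 0.0278 / 9.450×10^-7 = 1.545×10^7 Pa.

15400 kPa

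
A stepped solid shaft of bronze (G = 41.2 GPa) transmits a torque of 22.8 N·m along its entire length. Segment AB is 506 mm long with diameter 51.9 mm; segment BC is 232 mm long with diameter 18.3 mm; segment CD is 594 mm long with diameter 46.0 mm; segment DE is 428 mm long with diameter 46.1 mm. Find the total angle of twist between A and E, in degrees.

0.764°

J_AB = π(0.0519)⁴/32 = 7.12×10^-7 m⁴; J_BC = π(0.0183)⁴/32 = 1.10×10^-8 m⁴; J_CD = π(0.0460)⁴/32 = 4.40×10^-7 m⁴; J_DE = π(0.0461)⁴/32 = 4.43×10^-7 m⁴.
θ = (T/G)·Σ L_i/J_i = (22.80/41.2×10⁹)·(0.506/7.12×10^-7 + 0.232/1.10×10^-8 + 0.594/4.40×10^-7 + 0.428/4.43×10^-7) = 0.01334 rad.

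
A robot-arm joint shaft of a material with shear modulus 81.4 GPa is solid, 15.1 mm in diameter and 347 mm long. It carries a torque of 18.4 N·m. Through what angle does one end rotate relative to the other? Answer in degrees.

0.881°

J = πd⁴/32 = π(0.0151)⁴/32 = 5.104×10^-9 m⁴.
θ = T·L/(G·J) = 18.40 × 0.347 / (81.4×10⁹ × 5.104×10^-9) = 0.01537 rad.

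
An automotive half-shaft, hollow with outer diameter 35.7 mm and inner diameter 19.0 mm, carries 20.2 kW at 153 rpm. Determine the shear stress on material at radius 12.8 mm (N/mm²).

110 N/mm²

ω = 2π·153/60 = 16.02 rad/s, so T = P/ω = 20.2×10³ / 16.02 = 1261 N·m.
J = π(d_o⁴ − d_i⁴)/32 = π(0.0357⁴ − 0.0190⁴)/32 = 1.467×10^-7 m⁴.
Shear stress varies linearly with radius: τ = T·r/J = 1261 × 0.0128 / 1.467×10^-7 = 1.100×10^8 Pa.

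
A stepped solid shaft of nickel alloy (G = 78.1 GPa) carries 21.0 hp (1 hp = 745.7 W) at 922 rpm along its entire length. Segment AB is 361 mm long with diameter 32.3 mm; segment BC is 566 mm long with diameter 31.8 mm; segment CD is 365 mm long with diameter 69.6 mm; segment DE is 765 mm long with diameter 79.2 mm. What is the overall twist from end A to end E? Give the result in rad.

ω = 2π·922/60 = 96.55 rad/s, so T = P/ω = 21.0×745.7 / 96.55 = 162.2 N·m.
J_AB = π(0.0323)⁴/32 = 1.07×10^-7 m⁴; J_BC = π(0.0318)⁴/32 = 1.00×10^-7 m⁴; J_CD = π(0.0696)⁴/32 = 2.30×10^-6 m⁴; J_DE = π(0.0792)⁴/32 = 3.86×10^-6 m⁴.
θ = (T/G)·Σ L_i/J_i = (162.2/78.1×10⁹)·(0.361/1.07×10^-7 + 0.566/1.00×10^-7 + 0.365/2.30×10^-6 + 0.765/3.86×10^-6) = 0.01946 rad.

0.0195 rad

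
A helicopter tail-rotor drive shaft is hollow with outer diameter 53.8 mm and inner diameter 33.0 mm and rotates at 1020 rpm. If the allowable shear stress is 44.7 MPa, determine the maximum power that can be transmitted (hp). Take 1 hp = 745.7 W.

168 hp

J = π(d_o⁴ − d_i⁴)/32 = π(0.0538⁴ − 0.0330⁴)/32 = 7.061×10^-7 m⁴.
T_max = τ_allow·J/r = 4.47×10^7 × 7.061×10^-7 / 0.0269 = 1173 N·m.
ω = 2π·1020/60 = 106.8 rad/s, so P_max = T_max·ω = 1.253×10^5 W.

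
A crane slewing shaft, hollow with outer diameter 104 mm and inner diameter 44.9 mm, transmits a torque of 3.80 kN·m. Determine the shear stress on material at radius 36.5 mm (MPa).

12.5 MPa

J = π(d_o⁴ − d_i⁴)/32 = π(0.104⁴ − 0.0449⁴)/32 = 1.109×10^-5 m⁴.
Shear stress varies linearly with radius: τ = T·r/J = 3800 × 0.0365 / 1.109×10^-5 = 1.251×10^7 Pa.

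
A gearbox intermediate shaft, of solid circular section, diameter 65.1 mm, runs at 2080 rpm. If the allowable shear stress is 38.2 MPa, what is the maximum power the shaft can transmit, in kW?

J = πd⁴/32 = π(0.0651)⁴/32 = 1.763×10^-6 m⁴.
T_max = τ_allow·J/r = 3.82×10^7 × 1.763×10^-6 / 0.0325 = 2069 N·m.
ω = 2π·2080/60 = 217.8 rad/s, so P_max = T_max·ω = 4.507×10^5 W.

451 kW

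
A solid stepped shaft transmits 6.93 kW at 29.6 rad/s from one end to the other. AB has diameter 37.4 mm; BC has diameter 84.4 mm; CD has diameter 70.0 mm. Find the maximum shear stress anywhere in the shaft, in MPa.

22.8 MPa

ω = 29.6 rad/s, so T = P/ω = 6.93×10³ / 29.60 = 234.1 N·m.
Under the same torque, τ_max = 16T/(πd³) is largest where d is smallest — segment AB (d = 37.4 mm).
τ_max = 16·234.1/(π·(0.0374)³) = 2.279×10^7 Pa.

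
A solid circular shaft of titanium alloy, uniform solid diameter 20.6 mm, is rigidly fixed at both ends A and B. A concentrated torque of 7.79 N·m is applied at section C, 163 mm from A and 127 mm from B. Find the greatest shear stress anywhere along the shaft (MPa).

With uniform GJ and both ends fixed, compatibility θ_AC = θ_CB gives T_A·a = T_B·b, together with T_A + T_B = T₀.
T_A = T₀·b/(a+b) = 7.790·127/290.0 = 3.411 N·m; T_B = 4.379 N·m.
τ in each portion: τ_AC = 1.99×10^6 Pa, τ_CB = 2.55×10^6 Pa; maximum is in CB.
τ_max = T_CB·r/J = 4.379·0.0103/1.77×10^-8 = 2.551×10^6 Pa.

2.55 MPa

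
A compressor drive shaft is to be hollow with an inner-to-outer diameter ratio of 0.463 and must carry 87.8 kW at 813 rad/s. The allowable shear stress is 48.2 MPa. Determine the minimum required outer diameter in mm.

ω = 813 rad/s, so T = P/ω = 87.8×10³ / 813.0 = 108.0 N·m.
For a hollow shaft with d_i/d_o = 0.463: τ_max = 16T/(π d_o³ (1−k⁴)), so d_o = [16T/(π τ_allow (1−k⁴))]^(1/3) = [16·108.0/(π·4.82×10^7·0.9540)]^(1/3) = 0.02287 m.

22.9 mm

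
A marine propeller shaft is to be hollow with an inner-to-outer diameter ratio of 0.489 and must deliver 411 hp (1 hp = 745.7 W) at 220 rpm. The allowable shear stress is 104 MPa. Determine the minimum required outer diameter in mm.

88.4 mm

ω = 2π·220/60 = 23.04 rad/s, so T = P/ω = 411×745.7 / 23.04 = 13300 N·m.
For a hollow shaft with d_i/d_o = 0.489: τ_max = 16T/(π d_o³ (1−k⁴)), so d_o = [16T/(π τ_allow (1−k⁴))]^(1/3) = [16·13300/(π·1.04×10^8·0.9428)]^(1/3) = 0.08841 m.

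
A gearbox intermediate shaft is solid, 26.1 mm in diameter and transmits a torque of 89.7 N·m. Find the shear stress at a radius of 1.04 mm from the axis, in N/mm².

J = πd⁴/32 = π(0.0261)⁴/32 = 4.556×10^-8 m⁴.
Shear stress varies linearly with radius: τ = T·r/J = 89.70 × 0.00104 / 4.556×10^-8 = 2.048×10^6 Pa.

2.05 N/mm²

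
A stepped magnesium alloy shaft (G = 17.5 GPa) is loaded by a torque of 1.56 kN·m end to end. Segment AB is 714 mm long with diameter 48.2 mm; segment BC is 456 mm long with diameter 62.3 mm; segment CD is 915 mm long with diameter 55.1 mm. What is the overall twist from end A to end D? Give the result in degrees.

13.6°

J_AB = π(0.0482)⁴/32 = 5.30×10^-7 m⁴; J_BC = π(0.0623)⁴/32 = 1.48×10^-6 m⁴; J_CD = π(0.0551)⁴/32 = 9.05×10^-7 m⁴.
θ = (T/G)·Σ L_i/J_i = (1560/17.5×10⁹)·(0.714/5.30×10^-7 + 0.456/1.48×10^-6 + 0.915/9.05×10^-7) = 0.2377 rad.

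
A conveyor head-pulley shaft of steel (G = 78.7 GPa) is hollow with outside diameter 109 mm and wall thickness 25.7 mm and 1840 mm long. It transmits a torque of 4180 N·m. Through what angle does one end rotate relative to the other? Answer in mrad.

7.65 mrad

J = π(d_o⁴ − d_i⁴)/32 = π(0.109⁴ − 0.0576⁴)/32 = 1.278×10^-5 m⁴.
θ = T·L/(G·J) = 4180 × 1.84 / (78.7×10⁹ × 1.278×10^-5) = 7.648×10^-3 rad.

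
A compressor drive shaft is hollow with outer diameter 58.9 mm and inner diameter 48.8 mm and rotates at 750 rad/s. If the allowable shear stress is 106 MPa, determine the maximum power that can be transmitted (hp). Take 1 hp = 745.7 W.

2260 hp

J = π(d_o⁴ − d_i⁴)/32 = π(0.0589⁴ − 0.0488⁴)/32 = 6.248×10^-7 m⁴.
T_max = τ_allow·J/r = 1.06×10^8 × 6.248×10^-7 / 0.0295 = 2249 N·m.
ω = 750 rad/s, so P_max = T_max·ω = 1.687×10^6 W.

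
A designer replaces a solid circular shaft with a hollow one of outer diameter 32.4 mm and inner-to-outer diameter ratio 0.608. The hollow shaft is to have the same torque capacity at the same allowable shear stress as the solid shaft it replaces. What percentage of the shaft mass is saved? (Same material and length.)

30.5 %

Equal τ_max and T ⇒ the solid shaft needs d_s³ = d_o³(1−k⁴), so d_s = 32.4·(1−0.608⁴)^(1/3) = 30.85 mm.
Area ratio A_h/A_s = d_o²(1−k²)/d_s² = (1−k²)/(1−k⁴)^(2/3) = 0.6952.
Mass saving = 1 − 0.6952 = 30.5 %.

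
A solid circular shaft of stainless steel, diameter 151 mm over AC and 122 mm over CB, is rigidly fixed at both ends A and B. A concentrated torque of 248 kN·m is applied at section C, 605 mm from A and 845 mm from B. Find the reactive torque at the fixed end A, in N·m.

190000 N·m

Compatibility: T_A·a/J_AC = T_B·b/J_CB with T_A + T_B = T₀.
J_AC = 5.10×10^-5 m⁴, J_CB = 2.17×10^-5 m⁴, so T_A = T₀·(J_AC/a)/((J_AC/a)+(J_CB/b)) = 190000 N·m, T_B = 57980 N·m.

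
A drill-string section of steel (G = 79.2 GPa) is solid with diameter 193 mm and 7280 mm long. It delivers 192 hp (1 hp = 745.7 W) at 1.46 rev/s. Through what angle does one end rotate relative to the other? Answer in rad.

ω = 2π·1.46 = 9.173 rad/s, so T = P/ω = 192×745.7 / 9.173 = 15610 N·m.
J = πd⁴/32 = π(0.193)⁴/32 = 1.362×10^-4 m⁴.
θ = T·L/(G·J) = 15610 × 7.28 / (79.2×10⁹ × 1.362×10^-4) = 0.01053 rad.

0.0105 rad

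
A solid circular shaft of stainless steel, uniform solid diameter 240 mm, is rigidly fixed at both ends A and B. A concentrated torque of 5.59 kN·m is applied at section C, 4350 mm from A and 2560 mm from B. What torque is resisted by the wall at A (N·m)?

With uniform GJ and both ends fixed, compatibility θ_AC = θ_CB gives T_A·a = T_B·b, together with T_A + T_B = T₀.
T_A = T₀·b/(a+b) = 5590·2560/6910 = 2071 N·m; T_B = 3519 N·m.

2070 N·m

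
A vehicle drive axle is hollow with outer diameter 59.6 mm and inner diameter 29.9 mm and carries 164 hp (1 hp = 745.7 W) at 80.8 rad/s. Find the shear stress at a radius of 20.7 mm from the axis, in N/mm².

ω = 80.8 rad/s, so T = P/ω = 164×745.7 / 80.80 = 1514 N·m.
J = π(d_o⁴ − d_i⁴)/32 = π(0.0596⁴ − 0.0299⁴)/32 = 1.160×10^-6 m⁴.
Shear stress varies linearly with radius: τ = T·r/J = 1514 × 0.0207 / 1.160×10^-6 = 2.700×10^7 Pa.

27.0 N/mm²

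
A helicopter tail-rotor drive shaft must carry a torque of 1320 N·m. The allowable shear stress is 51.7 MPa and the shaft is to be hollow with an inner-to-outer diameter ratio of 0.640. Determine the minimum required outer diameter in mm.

53.9 mm

For a hollow shaft with d_i/d_o = 0.640: τ_max = 16T/(π d_o³ (1−k⁴)), so d_o = [16T/(π τ_allow (1−k⁴))]^(1/3) = [16·1320/(π·5.17×10^7·0.8322)]^(1/3) = 0.05386 m.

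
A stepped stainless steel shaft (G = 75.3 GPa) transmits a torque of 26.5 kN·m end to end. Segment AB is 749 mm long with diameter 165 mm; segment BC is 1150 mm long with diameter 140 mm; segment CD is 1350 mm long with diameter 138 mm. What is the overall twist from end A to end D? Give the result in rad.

0.0277 rad

J_AB = π(0.165)⁴/32 = 7.28×10^-5 m⁴; J_BC = π(0.140)⁴/32 = 3.77×10^-5 m⁴; J_CD = π(0.138)⁴/32 = 3.56×10^-5 m⁴.
θ = (T/G)·Σ L_i/J_i = (26500/75.3×10⁹)·(0.749/7.28×10^-5 + 1.15/3.77×10^-5 + 1.35/3.56×10^-5) = 0.02770 rad.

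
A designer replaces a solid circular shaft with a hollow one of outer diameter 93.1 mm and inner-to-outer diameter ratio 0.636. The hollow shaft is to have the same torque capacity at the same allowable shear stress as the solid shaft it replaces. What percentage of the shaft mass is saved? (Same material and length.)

Equal τ_max and T ⇒ the solid shaft needs d_s³ = d_o³(1−k⁴), so d_s = 93.1·(1−0.636⁴)^(1/3) = 87.72 mm.
Area ratio A_h/A_s = d_o²(1−k²)/d_s² = (1−k²)/(1−k⁴)^(2/3) = 0.6708.
Mass saving = 1 − 0.6708 = 32.9 %.

32.9 %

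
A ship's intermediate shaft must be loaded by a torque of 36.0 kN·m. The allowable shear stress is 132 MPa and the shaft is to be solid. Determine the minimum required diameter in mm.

112 mm

For a solid shaft τ_max = 16T/(πd³), so d = (16T/(π τ_allow))^(1/3) = (16·36000/(π·1.32×10^8))^(1/3) = 0.1116 m.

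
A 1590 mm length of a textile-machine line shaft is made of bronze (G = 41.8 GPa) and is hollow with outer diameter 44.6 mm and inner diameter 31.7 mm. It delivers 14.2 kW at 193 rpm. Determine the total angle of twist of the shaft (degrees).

5.29°

ω = 2π·193/60 = 20.21 rad/s, so T = P/ω = 14.2×10³ / 20.21 = 702.6 N·m.
J = π(d_o⁴ − d_i⁴)/32 = π(0.0446⁴ − 0.0317⁴)/32 = 2.893×10^-7 m⁴.
θ = T·L/(G·J) = 702.6 × 1.59 / (41.8×10⁹ × 2.893×10^-7) = 0.09237 rad.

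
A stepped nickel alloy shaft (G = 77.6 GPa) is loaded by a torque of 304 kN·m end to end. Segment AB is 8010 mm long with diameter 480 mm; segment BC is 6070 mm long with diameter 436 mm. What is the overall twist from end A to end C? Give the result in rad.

0.0127 rad

J_AB = π(0.480)⁴/32 = 5.21×10^-3 m⁴; J_BC = π(0.436)⁴/32 = 3.55×10^-3 m⁴.
θ = (T/G)·Σ L_i/J_i = (304000/77.6×10⁹)·(8.01/5.21×10^-3 + 6.07/3.55×10^-3) = 0.01272 rad.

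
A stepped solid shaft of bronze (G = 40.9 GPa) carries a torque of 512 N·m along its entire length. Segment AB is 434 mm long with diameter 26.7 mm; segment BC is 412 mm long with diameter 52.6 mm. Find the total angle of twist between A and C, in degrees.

J_AB = π(0.0267)⁴/32 = 4.99×10^-8 m⁴; J_BC = π(0.0526)⁴/32 = 7.52×10^-7 m⁴.
θ = (T/G)·Σ L_i/J_i = (512.0/40.9×10⁹)·(0.434/4.99×10^-8 + 0.412/7.52×10^-7) = 0.1158 rad.

6.63°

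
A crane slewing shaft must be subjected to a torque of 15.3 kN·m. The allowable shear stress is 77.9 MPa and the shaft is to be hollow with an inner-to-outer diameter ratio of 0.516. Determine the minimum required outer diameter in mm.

For a hollow shaft with d_i/d_o = 0.516: τ_max = 16T/(π d_o³ (1−k⁴)), so d_o = [16T/(π τ_allow (1−k⁴))]^(1/3) = [16·15300/(π·7.79×10^7·0.9291)]^(1/3) = 0.1025 m.

102 mm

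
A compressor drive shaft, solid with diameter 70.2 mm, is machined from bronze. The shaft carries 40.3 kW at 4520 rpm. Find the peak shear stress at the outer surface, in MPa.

1.25 MPa

ω = 2π·4520/60 = 473.3 rad/s, so T = P/ω = 40.3×10³ / 473.3 = 85.14 N·m.
J = πd⁴/32 = π(0.0702)⁴/32 = 2.384×10^-6 m⁴.
τ_max = T·r/J = 85.14 × 0.0351 / 2.384×10^-6 = 1.253×10^6 Pa.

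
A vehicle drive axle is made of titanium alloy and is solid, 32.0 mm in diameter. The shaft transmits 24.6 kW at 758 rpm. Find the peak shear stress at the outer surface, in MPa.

48.2 MPa

ω = 2π·758/60 = 79.38 rad/s, so T = P/ω = 24.6×10³ / 79.38 = 309.9 N·m.
J = πd⁴/32 = π(0.0320)⁴/32 = 1.029×10^-7 m⁴.
τ_max = T·r/J = 309.9 × 0.0160 / 1.029×10^-7 = 4.817×10^7 Pa.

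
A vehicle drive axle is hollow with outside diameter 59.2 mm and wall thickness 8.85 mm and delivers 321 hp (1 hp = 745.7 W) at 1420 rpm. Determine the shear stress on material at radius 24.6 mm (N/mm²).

43.3 N/mm²

ω = 2π·1420/60 = 148.7 rad/s, so T = P/ω = 321×745.7 / 148.7 = 1610 N·m.
J = π(d_o⁴ − d_i⁴)/32 = π(0.0592⁴ − 0.0415⁴)/32 = 9.146×10^-7 m⁴.
Shear stress varies linearly with radius: τ = T·r/J = 1610 × 0.0246 / 9.146×10^-7 = 4.330×10^7 Pa.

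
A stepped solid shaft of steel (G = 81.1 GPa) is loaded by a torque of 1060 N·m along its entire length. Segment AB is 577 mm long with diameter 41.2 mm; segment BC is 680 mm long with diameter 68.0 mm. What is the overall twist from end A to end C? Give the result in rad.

0.0309 rad

J_AB = π(0.0412)⁴/32 = 2.83×10^-7 m⁴; J_BC = π(0.0680)⁴/32 = 2.10×10^-6 m⁴.
θ = (T/G)·Σ L_i/J_i = (1060/81.1×10⁹)·(0.577/2.83×10^-7 + 0.680/2.10×10^-6) = 0.03089 rad.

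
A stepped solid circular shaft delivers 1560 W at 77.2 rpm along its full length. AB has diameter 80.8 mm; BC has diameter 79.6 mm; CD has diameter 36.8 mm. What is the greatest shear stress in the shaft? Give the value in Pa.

ω = 2π·77.2/60 = 8.084 rad/s, so T = P/ω = 1560 / 8.084 = 193.0 N·m.
Under the same torque, τ_max = 16T/(πd³) is largest where d is smallest — segment CD (d = 36.8 mm).
τ_max = 16·193.0/(π·(0.0368)³) = 1.972×10^7 Pa.

1.97e7 Pa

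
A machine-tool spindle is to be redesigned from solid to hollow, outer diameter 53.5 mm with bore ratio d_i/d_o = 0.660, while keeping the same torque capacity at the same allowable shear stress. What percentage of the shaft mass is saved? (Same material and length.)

35.1 %

Equal τ_max and T ⇒ the solid shaft needs d_s³ = d_o³(1−k⁴), so d_s = 53.5·(1−0.660⁴)^(1/3) = 49.88 mm.
Area ratio A_h/A_s = d_o²(1−k²)/d_s² = (1−k²)/(1−k⁴)^(2/3) = 0.6494.
Mass saving = 1 − 0.6494 = 35.1 %.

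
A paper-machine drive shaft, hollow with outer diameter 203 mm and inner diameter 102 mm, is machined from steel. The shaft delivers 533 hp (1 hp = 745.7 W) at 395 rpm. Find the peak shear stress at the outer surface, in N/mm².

6.25 N/mm²

ω = 2π·395/60 = 41.36 rad/s, so T = P/ω = 533×745.7 / 41.36 = 9609 N·m.
J = π(d_o⁴ − d_i⁴)/32 = π(0.203⁴ − 0.102⁴)/32 = 1.561×10^-4 m⁴.
τ_max = T·r/J = 9609 × 0.102 / 1.561×10^-4 = 6.248×10^6 Pa.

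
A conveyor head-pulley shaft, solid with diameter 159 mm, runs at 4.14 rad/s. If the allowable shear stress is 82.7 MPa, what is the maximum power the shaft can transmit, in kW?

J = πd⁴/32 = π(0.159)⁴/32 = 6.275×10^-5 m⁴.
T_max = τ_allow·J/r = 8.27×10^7 × 6.275×10^-5 / 0.0795 = 65270 N·m.
ω = 4.14 rad/s, so P_max = T_max·ω = 2.702×10^5 W.

270 kW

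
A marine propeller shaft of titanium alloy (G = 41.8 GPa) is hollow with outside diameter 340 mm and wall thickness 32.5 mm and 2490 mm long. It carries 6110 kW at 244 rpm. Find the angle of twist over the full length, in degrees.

1.09°

ω = 2π·244/60 = 25.55 rad/s, so T = P/ω = 6110×10³ / 25.55 = 239100 N·m.
J = π(d_o⁴ − d_i⁴)/32 = π(0.340⁴ − 0.275⁴)/32 = 7.505×10^-4 m⁴.
θ = T·L/(G·J) = 239100 × 2.49 / (41.8×10⁹ × 7.505×10^-4) = 0.01898 rad.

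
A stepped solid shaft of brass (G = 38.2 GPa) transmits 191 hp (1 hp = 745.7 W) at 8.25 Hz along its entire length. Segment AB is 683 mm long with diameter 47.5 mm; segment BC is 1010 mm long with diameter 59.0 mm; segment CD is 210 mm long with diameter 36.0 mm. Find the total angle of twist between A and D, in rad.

0.251 rad

ω = 2π·8.25 = 51.84 rad/s, so T = P/ω = 191×745.7 / 51.84 = 2748 N·m.
J_AB = π(0.0475)⁴/32 = 5.00×10^-7 m⁴; J_BC = π(0.0590)⁴/32 = 1.19×10^-6 m⁴; J_CD = π(0.0360)⁴/32 = 1.65×10^-7 m⁴.
θ = (T/G)·Σ L_i/J_i = (2748/38.2×10⁹)·(0.683/5.00×10^-7 + 1.01/1.19×10^-6 + 0.210/1.65×10^-7) = 0.2510 rad.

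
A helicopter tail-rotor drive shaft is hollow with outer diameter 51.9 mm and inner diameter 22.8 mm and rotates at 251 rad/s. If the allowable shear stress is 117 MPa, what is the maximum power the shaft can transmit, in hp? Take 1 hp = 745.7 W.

1040 hp

J = π(d_o⁴ − d_i⁴)/32 = π(0.0519⁴ − 0.0228⁴)/32 = 6.858×10^-7 m⁴.
T_max = τ_allow·J/r = 1.17×10^8 × 6.858×10^-7 / 0.0260 = 3092 N·m.
ω = 251 rad/s, so P_max = T_max·ω = 7.761×10^5 W.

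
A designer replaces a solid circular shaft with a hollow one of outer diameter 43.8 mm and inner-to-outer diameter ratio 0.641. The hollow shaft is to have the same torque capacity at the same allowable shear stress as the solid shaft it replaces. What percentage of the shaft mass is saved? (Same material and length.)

33.4 %

Equal τ_max and T ⇒ the solid shaft needs d_s³ = d_o³(1−k⁴), so d_s = 43.8·(1−0.641⁴)^(1/3) = 41.18 mm.
Area ratio A_h/A_s = d_o²(1−k²)/d_s² = (1−k²)/(1−k⁴)^(2/3) = 0.6664.
Mass saving = 1 − 0.6664 = 33.4 %.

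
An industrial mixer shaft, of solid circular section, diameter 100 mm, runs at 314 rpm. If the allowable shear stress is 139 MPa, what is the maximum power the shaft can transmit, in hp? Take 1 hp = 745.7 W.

1200 hp

J = πd⁴/32 = π(0.100)⁴/32 = 9.817×10^-6 m⁴.
T_max = τ_allow·J/r = 1.39×10^8 × 9.817×10^-6 / 0.0500 = 27290 N·m.
ω = 2π·314/60 = 32.88 rad/s, so P_max = T_max·ω = 8.974×10^5 W.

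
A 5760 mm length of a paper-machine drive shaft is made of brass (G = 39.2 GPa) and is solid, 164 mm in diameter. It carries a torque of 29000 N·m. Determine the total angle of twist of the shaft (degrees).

J = πd⁴/32 = π(0.164)⁴/32 = 7.102×10^-5 m⁴.
θ = T·L/(G·J) = 29000 × 5.76 / (39.2×10⁹ × 7.102×10^-5) = 0.06000 rad.

3.44°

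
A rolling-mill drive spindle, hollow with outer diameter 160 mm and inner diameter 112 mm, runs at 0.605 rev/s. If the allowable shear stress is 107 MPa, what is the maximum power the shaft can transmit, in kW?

249 kW

J = π(d_o⁴ − d_i⁴)/32 = π(0.160⁴ − 0.112⁴)/32 = 4.889×10^-5 m⁴.
T_max = τ_allow·J/r = 1.07×10^8 × 4.889×10^-5 / 0.0800 = 65390 N·m.
ω = 2π·0.605 = 3.801 rad/s, so P_max = T_max·ω = 2.486×10^5 W.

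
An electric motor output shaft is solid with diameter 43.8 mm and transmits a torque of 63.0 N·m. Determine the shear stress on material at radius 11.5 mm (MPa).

J = πd⁴/32 = π(0.0438)⁴/32 = 3.613×10^-7 m⁴.
Shear stress varies linearly with radius: τ = T·r/J = 63.00 × 0.0115 / 3.613×10^-7 = 2.005×10^6 Pa.

2.01 MPa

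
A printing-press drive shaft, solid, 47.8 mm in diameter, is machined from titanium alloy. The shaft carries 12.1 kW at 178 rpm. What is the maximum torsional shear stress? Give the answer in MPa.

ω = 2π·178/60 = 18.64 rad/s, so T = P/ω = 12.1×10³ / 18.64 = 649.1 N·m.
J = πd⁴/32 = π(0.0478)⁴/32 = 5.125×10^-7 m⁴.
τ_max = T·r/J = 649.1 × 0.0239 / 5.125×10^-7 = 3.027×10^7 Pa.

30.3 MPa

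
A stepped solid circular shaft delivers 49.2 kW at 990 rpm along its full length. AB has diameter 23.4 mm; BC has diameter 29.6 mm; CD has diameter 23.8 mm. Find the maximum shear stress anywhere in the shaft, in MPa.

189 MPa

ω = 2π·990/60 = 103.7 rad/s, so T = P/ω = 49.2×10³ / 103.7 = 474.6 N·m.
Under the same torque, τ_max = 16T/(πd³) is largest where d is smallest — segment AB (d = 23.4 mm).
τ_max = 16·474.6/(π·(0.0234)³) = 1.886×10^8 Pa.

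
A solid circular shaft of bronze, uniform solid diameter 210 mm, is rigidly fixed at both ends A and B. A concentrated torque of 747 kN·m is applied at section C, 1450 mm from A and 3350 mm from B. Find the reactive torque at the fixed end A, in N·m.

With uniform GJ and both ends fixed, compatibility θ_AC = θ_CB gives T_A·a = T_B·b, together with T_A + T_B = T₀.
T_A = T₀·b/(a+b) = 747000·3350/4800 = 521300 N·m; T_B = 225700 N·m.

521000 N·m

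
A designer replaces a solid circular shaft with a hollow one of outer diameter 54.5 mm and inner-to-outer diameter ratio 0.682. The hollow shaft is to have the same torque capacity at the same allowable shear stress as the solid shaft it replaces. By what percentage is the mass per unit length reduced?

37.1 %

Equal τ_max and T ⇒ the solid shaft needs d_s³ = d_o³(1−k⁴), so d_s = 54.5·(1−0.682⁴)^(1/3) = 50.25 mm.
Area ratio A_h/A_s = d_o²(1−k²)/d_s² = (1−k²)/(1−k⁴)^(2/3) = 0.6293.
Mass saving = 1 − 0.6293 = 37.1 %.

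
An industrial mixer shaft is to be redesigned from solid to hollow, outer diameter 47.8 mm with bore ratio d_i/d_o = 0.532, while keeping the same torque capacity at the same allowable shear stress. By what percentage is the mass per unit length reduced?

24.2 %

Equal τ_max and T ⇒ the solid shaft needs d_s³ = d_o³(1−k⁴), so d_s = 47.8·(1−0.532⁴)^(1/3) = 46.49 mm.
Area ratio A_h/A_s = d_o²(1−k²)/d_s² = (1−k²)/(1−k⁴)^(2/3) = 0.7580.
Mass saving = 1 − 0.7580 = 24.2 %.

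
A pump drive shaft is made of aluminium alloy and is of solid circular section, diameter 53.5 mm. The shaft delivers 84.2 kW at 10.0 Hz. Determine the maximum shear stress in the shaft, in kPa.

44600 kPa

ω = 2π·10.0 = 62.83 rad/s, so T = P/ω = 84.2×10³ / 62.83 = 1340 N·m.
J = πd⁴/32 = π(0.0535)⁴/32 = 8.043×10^-7 m⁴.
τ_max = T·r/J = 1340 × 0.0267 / 8.043×10^-7 = 4.457×10^7 Pa.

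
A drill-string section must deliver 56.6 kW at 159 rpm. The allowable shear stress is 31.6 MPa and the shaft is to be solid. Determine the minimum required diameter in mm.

81.8 mm

ω = 2π·159/60 = 16.65 rad/s, so T = P/ω = 56.6×10³ / 16.65 = 3399 N·m.
For a solid shaft τ_max = 16T/(πd³), so d = (16T/(π τ_allow))^(1/3) = (16·3399/(π·3.16×10^7))^(1/3) = 0.08183 m.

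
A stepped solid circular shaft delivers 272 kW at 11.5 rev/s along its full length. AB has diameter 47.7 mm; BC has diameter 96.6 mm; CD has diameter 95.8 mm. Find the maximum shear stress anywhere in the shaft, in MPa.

ω = 2π·11.5 = 72.26 rad/s, so T = P/ω = 272×10³ / 72.26 = 3764 N·m.
Under the same torque, τ_max = 16T/(πd³) is largest where d is smallest — segment AB (d = 47.7 mm).
τ_max = 16·3764/(π·(0.0477)³) = 1.766×10^8 Pa.

177 MPa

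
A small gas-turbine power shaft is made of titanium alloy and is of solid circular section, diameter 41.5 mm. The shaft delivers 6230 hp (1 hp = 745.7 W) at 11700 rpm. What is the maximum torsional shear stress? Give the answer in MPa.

270 MPa

ω = 2π·11700/60 = 1225 rad/s, so T = P/ω = 6230×745.7 / 1225 = 3792 N·m.
J = πd⁴/32 = π(0.0415)⁴/32 = 2.912×10^-7 m⁴.
τ_max = T·r/J = 3792 × 0.0208 / 2.912×10^-7 = 2.702×10^8 Pa.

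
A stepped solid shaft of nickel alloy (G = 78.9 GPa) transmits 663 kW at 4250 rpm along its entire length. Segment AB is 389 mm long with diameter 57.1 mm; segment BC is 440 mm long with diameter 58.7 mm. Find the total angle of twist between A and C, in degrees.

ω = 2π·4250/60 = 445.1 rad/s, so T = P/ω = 663×10³ / 445.1 = 1490 N·m.
J_AB = π(0.0571)⁴/32 = 1.04×10^-6 m⁴; J_BC = π(0.0587)⁴/32 = 1.17×10^-6 m⁴.
θ = (T/G)·Σ L_i/J_i = (1490/78.9×10⁹)·(0.389/1.04×10^-6 + 0.440/1.17×10^-6) = 0.01416 rad.

0.812°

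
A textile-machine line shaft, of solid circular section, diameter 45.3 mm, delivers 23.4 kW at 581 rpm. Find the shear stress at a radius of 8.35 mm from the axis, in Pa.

7.77e6 Pa

ω = 2π·581/60 = 60.84 rad/s, so T = P/ω = 23.4×10³ / 60.84 = 384.6 N·m.
J = πd⁴/32 = π(0.0453)⁴/32 = 4.134×10^-7 m⁴.
Shear stress varies linearly with radius: τ = T·r/J = 384.6 × 0.00835 / 4.134×10^-7 = 7.768×10^6 Pa.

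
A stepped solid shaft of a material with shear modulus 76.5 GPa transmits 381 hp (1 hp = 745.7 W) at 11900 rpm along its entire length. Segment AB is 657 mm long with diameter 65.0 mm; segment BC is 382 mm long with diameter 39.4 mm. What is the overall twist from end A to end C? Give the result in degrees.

0.340°

ω = 2π·11900/60 = 1246 rad/s, so T = P/ω = 381×745.7 / 1246 = 228.0 N·m.
J_AB = π(0.0650)⁴/32 = 1.75×10^-6 m⁴; J_BC = π(0.0394)⁴/32 = 2.37×10^-7 m⁴.
θ = (T/G)·Σ L_i/J_i = (228.0/76.5×10⁹)·(0.657/1.75×10^-6 + 0.382/2.37×10^-7) = 5.929×10^-3 rad.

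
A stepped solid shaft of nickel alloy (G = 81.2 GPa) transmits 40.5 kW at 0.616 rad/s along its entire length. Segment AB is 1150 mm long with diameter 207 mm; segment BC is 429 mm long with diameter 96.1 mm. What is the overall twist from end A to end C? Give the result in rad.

ω = 0.616 rad/s, so T = P/ω = 40.5×10³ / 0.6160 = 65750 N·m.
J_AB = π(0.207)⁴/32 = 1.80×10^-4 m⁴; J_BC = π(0.0961)⁴/32 = 8.37×10^-6 m⁴.
θ = (T/G)·Σ L_i/J_i = (65750/81.2×10⁹)·(1.15/1.80×10^-4 + 0.429/8.37×10^-6) = 0.04665 rad.

0.0466 rad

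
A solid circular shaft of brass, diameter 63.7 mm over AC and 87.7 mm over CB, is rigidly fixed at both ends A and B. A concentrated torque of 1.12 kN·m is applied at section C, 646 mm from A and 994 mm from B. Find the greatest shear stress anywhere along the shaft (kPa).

6620 kPa

Compatibility: T_A·a/J_AC = T_B·b/J_CB with T_A + T_B = T₀.
J_AC = 1.62×10^-6 m⁴, J_CB = 5.81×10^-6 m⁴, so T_A = T₀·(J_AC/a)/((J_AC/a)+(J_CB/b)) = 335.8 N·m, T_B = 784.2 N·m.
τ in each portion: τ_AC = 6.62×10^6 Pa, τ_CB = 5.92×10^6 Pa; maximum is in AC.
τ_max = T_AC·r/J = 335.8·0.0319/1.62×10^-6 = 6.617×10^6 Pa.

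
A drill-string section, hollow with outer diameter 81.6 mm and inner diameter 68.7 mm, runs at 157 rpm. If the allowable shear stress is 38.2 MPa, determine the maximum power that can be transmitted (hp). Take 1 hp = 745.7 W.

44.7 hp

J = π(d_o⁴ − d_i⁴)/32 = π(0.0816⁴ − 0.0687⁴)/32 = 2.166×10^-6 m⁴.
T_max = τ_allow·J/r = 3.82×10^7 × 2.166×10^-6 / 0.0408 = 2028 N·m.
ω = 2π·157/60 = 16.44 rad/s, so P_max = T_max·ω = 3.334×10^4 W.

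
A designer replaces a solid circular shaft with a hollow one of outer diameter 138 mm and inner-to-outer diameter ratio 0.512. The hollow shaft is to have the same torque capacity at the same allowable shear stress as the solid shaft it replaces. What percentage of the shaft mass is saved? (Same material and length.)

22.6 %

Equal τ_max and T ⇒ the solid shaft needs d_s³ = d_o³(1−k⁴), so d_s = 138·(1−0.512⁴)^(1/3) = 134.8 mm.
Area ratio A_h/A_s = d_o²(1−k²)/d_s² = (1−k²)/(1−k⁴)^(2/3) = 0.7737.
Mass saving = 1 − 0.7737 = 22.6 %.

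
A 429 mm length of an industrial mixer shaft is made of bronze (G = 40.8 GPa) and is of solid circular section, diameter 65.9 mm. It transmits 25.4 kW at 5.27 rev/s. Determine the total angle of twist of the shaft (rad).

ω = 2π·5.27 = 33.11 rad/s, so T = P/ω = 25.4×10³ / 33.11 = 767.1 N·m.
J = πd⁴/32 = π(0.0659)⁴/32 = 1.852×10^-6 m⁴.
θ = T·L/(G·J) = 767.1 × 0.429 / (40.8×10⁹ × 1.852×10^-6) = 4.356×10^-3 rad.

0.00436 rad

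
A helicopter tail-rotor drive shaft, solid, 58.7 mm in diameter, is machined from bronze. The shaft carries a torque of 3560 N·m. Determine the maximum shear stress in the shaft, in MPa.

89.6 MPa

J = πd⁴/32 = π(0.0587)⁴/32 = 1.166×10^-6 m⁴.
τ_max = T·r/J = 3560 × 0.0294 / 1.166×10^-6 = 8.964×10^7 Pa.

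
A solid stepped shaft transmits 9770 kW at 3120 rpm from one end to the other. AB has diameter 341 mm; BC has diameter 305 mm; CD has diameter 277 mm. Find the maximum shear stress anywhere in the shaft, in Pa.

7.17e6 Pa

ω = 2π·3120/60 = 326.7 rad/s, so T = P/ω = 9770×10³ / 326.7 = 29900 N·m.
Under the same torque, τ_max = 16T/(πd³) is largest where d is smallest — segment CD (d = 277 mm).
τ_max = 16·29900/(π·(0.277)³) = 7.165×10^6 Pa.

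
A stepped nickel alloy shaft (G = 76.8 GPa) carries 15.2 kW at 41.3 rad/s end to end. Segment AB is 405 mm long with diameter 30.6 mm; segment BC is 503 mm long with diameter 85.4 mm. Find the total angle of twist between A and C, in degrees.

1.32°

ω = 41.3 rad/s, so T = P/ω = 15.2×10³ / 41.30 = 368.0 N·m.
J_AB = π(0.0306)⁴/32 = 8.61×10^-8 m⁴; J_BC = π(0.0854)⁴/32 = 5.22×10^-6 m⁴.
θ = (T/G)·Σ L_i/J_i = (368.0/76.8×10⁹)·(0.405/8.61×10^-8 + 0.503/5.22×10^-6) = 0.02301 rad.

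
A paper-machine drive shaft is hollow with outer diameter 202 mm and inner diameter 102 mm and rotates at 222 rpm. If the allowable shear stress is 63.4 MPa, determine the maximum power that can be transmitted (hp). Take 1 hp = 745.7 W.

2990 hp

J = π(d_o⁴ − d_i⁴)/32 = π(0.202⁴ − 0.102⁴)/32 = 1.528×10^-4 m⁴.
T_max = τ_allow·J/r = 6.34×10^7 × 1.528×10^-4 / 0.101 = 95940 N·m.
ω = 2π·222/60 = 23.25 rad/s, so P_max = T_max·ω = 2.230×10^6 W.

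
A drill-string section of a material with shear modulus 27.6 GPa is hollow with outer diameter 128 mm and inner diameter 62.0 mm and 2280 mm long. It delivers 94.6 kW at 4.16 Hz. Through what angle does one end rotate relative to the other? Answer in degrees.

0.688°

ω = 2π·4.16 = 26.14 rad/s, so T = P/ω = 94.6×10³ / 26.14 = 3619 N·m.
J = π(d_o⁴ − d_i⁴)/32 = π(0.128⁴ − 0.0620⁴)/32 = 2.490×10^-5 m⁴.
θ = T·L/(G·J) = 3619 × 2.28 / (27.6×10⁹ × 2.490×10^-5) = 0.01201 rad.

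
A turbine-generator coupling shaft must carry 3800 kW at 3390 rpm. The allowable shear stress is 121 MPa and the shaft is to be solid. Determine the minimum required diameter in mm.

76.7 mm

ω = 2π·3390/60 = 355.0 rad/s, so T = P/ω = 3800×10³ / 355.0 = 10700 N·m.
For a solid shaft τ_max = 16T/(πd³), so d = (16T/(π τ_allow))^(1/3) = (16·10700/(π·1.21×10^8))^(1/3) = 0.07666 m.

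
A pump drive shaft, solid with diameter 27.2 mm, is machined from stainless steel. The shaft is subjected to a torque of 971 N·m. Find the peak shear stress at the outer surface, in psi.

35600 psi

J = πd⁴/32 = π(0.0272)⁴/32 = 5.374×10^-8 m⁴.
τ_max = T·r/J = 971.0 × 0.0136 / 5.374×10^-8 = 2.457×10^8 Pa.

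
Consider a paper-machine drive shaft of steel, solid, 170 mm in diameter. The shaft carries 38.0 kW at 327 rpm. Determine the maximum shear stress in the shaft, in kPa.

1150 kPa

ω = 2π·327/60 = 34.24 rad/s, so T = P/ω = 38.0×10³ / 34.24 = 1110 N·m.
J = πd⁴/32 = π(0.170)⁴/32 = 8.200×10^-5 m⁴.
τ_max = T·r/J = 1110 × 0.0850 / 8.200×10^-5 = 1.150×10^6 Pa.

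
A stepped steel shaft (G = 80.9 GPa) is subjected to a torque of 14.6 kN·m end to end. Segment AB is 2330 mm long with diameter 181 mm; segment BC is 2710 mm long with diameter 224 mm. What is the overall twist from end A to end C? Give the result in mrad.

J_AB = π(0.181)⁴/32 = 1.05×10^-4 m⁴; J_BC = π(0.224)⁴/32 = 2.47×10^-4 m⁴.
θ = (T/G)·Σ L_i/J_i = (14600/80.9×10⁹)·(2.33/1.05×10^-4 + 2.71/2.47×10^-4) = 5.969×10^-3 rad.

5.97 mrad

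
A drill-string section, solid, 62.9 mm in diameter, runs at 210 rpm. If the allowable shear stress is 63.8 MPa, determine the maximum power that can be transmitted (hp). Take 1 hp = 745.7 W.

91.9 hp

J = πd⁴/32 = π(0.0629)⁴/32 = 1.537×10^-6 m⁴.
T_max = τ_allow·J/r = 6.38×10^7 × 1.537×10^-6 / 0.0314 = 3117 N·m.
ω = 2π·210/60 = 21.99 rad/s, so P_max = T_max·ω = 6.856×10^4 W.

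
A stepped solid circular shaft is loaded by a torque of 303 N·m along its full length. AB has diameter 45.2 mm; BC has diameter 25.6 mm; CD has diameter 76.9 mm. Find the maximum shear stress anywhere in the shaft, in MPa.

Under the same torque, τ_max = 16T/(πd³) is largest where d is smallest — segment BC (d = 25.6 mm).
τ_max = 16·303.0/(π·(0.0256)³) = 9.198×10^7 Pa.

92.0 MPa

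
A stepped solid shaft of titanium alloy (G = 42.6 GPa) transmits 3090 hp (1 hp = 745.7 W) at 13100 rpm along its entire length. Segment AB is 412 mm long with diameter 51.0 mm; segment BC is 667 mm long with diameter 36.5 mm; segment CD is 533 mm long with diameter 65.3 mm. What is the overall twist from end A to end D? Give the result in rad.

ω = 2π·13100/60 = 1372 rad/s, so T = P/ω = 3090×745.7 / 1372 = 1680 N·m.
J_AB = π(0.0510)⁴/32 = 6.64×10^-7 m⁴; J_BC = π(0.0365)⁴/32 = 1.74×10^-7 m⁴; J_CD = π(0.0653)⁴/32 = 1.79×10^-6 m⁴.
θ = (T/G)·Σ L_i/J_i = (1680/42.6×10⁹)·(0.412/6.64×10^-7 + 0.667/1.74×10^-7 + 0.533/1.79×10^-6) = 0.1872 rad.

0.187 rad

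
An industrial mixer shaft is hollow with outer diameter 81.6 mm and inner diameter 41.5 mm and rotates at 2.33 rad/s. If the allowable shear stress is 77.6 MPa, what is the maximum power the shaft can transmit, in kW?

J = π(d_o⁴ − d_i⁴)/32 = π(0.0816⁴ − 0.0415⁴)/32 = 4.062×10^-6 m⁴.
T_max = τ_allow·J/r = 7.76×10^7 × 4.062×10^-6 / 0.0408 = 7725 N·m.
ω = 2.33 rad/s, so P_max = T_max·ω = 1.800×10^4 W.

18.0 kW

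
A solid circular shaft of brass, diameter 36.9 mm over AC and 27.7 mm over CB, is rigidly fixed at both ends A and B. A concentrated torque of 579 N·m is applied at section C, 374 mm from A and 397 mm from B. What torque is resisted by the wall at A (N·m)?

Compatibility: T_A·a/J_AC = T_B·b/J_CB with T_A + T_B = T₀.
J_AC = 1.82×10^-7 m⁴, J_CB = 5.78×10^-8 m⁴, so T_A = T₀·(J_AC/a)/((J_AC/a)+(J_CB/b)) = 445.7 N·m, T_B = 133.3 N·m.

446 N·m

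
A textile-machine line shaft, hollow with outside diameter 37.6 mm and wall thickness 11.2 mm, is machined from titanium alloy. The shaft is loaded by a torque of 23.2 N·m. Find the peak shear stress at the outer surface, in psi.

J = π(d_o⁴ − d_i⁴)/32 = π(0.0376⁴ − 0.0152⁴)/32 = 1.910×10^-7 m⁴.
τ_max = T·r/J = 23.20 × 0.0188 / 1.910×10^-7 = 2.284×10^6 Pa.

331 psi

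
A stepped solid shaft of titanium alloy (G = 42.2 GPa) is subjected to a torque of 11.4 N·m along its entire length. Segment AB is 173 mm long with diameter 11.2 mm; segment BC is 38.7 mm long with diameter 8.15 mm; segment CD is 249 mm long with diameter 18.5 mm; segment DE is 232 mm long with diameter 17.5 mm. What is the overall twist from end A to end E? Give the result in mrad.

67.0 mrad

J_AB = π(0.0112)⁴/32 = 1.54×10^-9 m⁴; J_BC = π(0.00815)⁴/32 = 4.33×10^-10 m⁴; J_CD = π(0.0185)⁴/32 = 1.15×10^-8 m⁴; J_DE = π(0.0175)⁴/32 = 9.21×10^-9 m⁴.
θ = (T/G)·Σ L_i/J_i = (11.40/42.2×10⁹)·(0.173/1.54×10^-9 + 0.0387/4.33×10^-10 + 0.249/1.15×10^-8 + 0.232/9.21×10^-9) = 0.06705 rad.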